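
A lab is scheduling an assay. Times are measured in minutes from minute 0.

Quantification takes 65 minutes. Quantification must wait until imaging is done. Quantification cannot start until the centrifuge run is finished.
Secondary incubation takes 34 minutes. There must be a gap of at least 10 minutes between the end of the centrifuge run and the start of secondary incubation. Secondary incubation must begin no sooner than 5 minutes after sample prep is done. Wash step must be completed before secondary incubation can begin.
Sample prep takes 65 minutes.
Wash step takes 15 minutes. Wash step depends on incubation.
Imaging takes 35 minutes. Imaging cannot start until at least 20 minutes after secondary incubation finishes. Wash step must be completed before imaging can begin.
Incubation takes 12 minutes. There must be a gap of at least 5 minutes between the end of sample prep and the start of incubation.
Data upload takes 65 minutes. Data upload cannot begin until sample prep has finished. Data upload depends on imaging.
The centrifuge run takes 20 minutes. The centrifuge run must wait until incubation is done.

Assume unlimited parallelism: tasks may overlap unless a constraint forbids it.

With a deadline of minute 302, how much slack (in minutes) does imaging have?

36

Sample prep can start immediately at minute 0; it finishes at minute 65.
Incubation cannot begin until sample prep (finishes minute 65, plus 5-minute gap → minute 70). It runs from minute 70 to 70 + 12 = minute 82.
After incubation (finishes minute 82), wash step can start at minute 82 and finishes at minute 97.
After incubation (finishes minute 82), the centrifuge run can start at minute 82 and finishes at minute 102.
Secondary incubation has to wait for the centrifuge run (finishes minute 102, plus 10-minute gap → minute 112); sample prep (finishes minute 65, plus 5-minute gap → minute 70); wash step (finishes minute 97). The latest of these is minute 112, so secondary incubation runs minute 112 to 112 + 34 = minute 146.
Imaging cannot start until secondary incubation (finishes minute 146, plus 20-minute gap → minute 166); wash step (finishes minute 97). The controlling bound is minute 166, so imaging finishes at 166 + 35 = minute 201.

Working backward from the deadline:
Nothing follows quantification; the deadline of minute 302 is its only limit. It must start by 302 − 65 = minute 237.
To finish by minute 302, data upload (duration 65) must start no later than minute 237.
Imaging feeds quantification (must start by minute 237); data upload (must start by minute 237). Taking the minimum, imaging must finish by minute 237 and start by 237 − 35 = minute 202.
So imaging can start as early as minute 166 and as late as minute 202, giving 202 − 166 = 36 minutes of slack.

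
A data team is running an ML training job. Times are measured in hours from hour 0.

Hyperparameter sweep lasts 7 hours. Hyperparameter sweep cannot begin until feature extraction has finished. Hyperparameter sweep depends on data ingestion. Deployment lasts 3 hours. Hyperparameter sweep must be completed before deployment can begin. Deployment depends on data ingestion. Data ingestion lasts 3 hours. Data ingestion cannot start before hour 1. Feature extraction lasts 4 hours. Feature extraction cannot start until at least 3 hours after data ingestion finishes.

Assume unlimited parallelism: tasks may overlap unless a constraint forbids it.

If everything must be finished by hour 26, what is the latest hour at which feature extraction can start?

12

Nothing follows deployment; the deadline of hour 26 is its only limit. It must start by 26 − 3 = hour 23.
Hyperparameter sweep must finish before deployment (must start by hour 23). With a 7-hour duration, hyperparameter sweep must start by 23 − 7 = hour 16.
Feature extraction has to be done before hyperparameter sweep (must start by hour 16). That means finishing by hour 16, i.e. starting by 16 − 4 = hour 12.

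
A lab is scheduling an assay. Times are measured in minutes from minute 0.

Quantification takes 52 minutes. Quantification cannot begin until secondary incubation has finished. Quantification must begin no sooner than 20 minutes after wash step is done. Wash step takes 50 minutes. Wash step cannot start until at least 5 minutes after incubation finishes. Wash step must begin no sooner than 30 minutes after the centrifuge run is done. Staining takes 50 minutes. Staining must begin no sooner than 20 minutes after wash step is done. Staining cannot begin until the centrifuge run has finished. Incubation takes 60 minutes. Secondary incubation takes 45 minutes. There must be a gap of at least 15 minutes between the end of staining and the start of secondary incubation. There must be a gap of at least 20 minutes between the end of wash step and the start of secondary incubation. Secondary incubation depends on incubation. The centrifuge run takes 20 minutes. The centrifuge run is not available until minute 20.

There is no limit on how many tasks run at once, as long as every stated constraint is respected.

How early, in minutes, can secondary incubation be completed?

250

After its own release at minute 20, the centrifuge run can start at minute 20 and finishes at minute 40.
Nothing blocks incubation, so it runs from minute 0 to minute 60.
Wash step has to wait for incubation (finishes minute 60, plus 5-minute gap → minute 65); the centrifuge run (finishes minute 40, plus 30-minute gap → minute 70). The latest of these is minute 70, so wash step runs minute 70 to 70 + 50 = minute 120.
For staining: wash step (finishes minute 120, plus 20-minute gap → minute 140); the centrifuge run (finishes minute 40). Taking the maximum gives a start of minute 140, and it finishes at 140 + 50 = minute 190.
For secondary incubation: staining (finishes minute 190, plus 15-minute gap → minute 205); wash step (finishes minute 120, plus 20-minute gap → minute 140); incubation (finishes minute 60). Taking the maximum gives a start of minute 205, and it finishes at 205 + 45 = minute 250.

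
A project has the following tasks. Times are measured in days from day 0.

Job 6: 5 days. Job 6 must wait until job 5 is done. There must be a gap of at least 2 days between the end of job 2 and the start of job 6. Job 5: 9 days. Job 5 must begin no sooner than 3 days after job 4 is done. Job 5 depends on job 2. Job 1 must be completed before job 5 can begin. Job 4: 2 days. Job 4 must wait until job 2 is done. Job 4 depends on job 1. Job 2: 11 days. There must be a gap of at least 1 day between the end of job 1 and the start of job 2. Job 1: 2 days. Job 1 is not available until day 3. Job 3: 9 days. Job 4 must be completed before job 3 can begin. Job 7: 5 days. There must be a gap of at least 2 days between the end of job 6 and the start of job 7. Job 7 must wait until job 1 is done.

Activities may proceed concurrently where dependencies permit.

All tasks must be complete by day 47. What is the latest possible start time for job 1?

Nothing follows job 3; the deadline of day 47 is its only limit. It must start by 47 − 9 = day 38.
Job 7 has no dependents, so it just needs to finish by day 47. Starting by 47 − 5 = day 42 achieves that.
Since job 7 (must start by day 42, minus 2-day gap → day 40) depends on it, job 6 must finish by day 40. Backing off its 5-day duration gives a latest start of day 35.
Job 5 feeds into job 6 (must start by day 35); so job 5 must finish by day 35 and therefore start by day 26.
Job 4 has several dependents: job 3 (must start by day 38); job 5 (must start by day 26, minus 3-day gap → day 23). The earliest of those limits is day 23, so job 4 must start by 23 − 2 = day 21.
For job 2: job 4 (must start by day 21); job 5 (must start by day 26); job 6 (must start by day 35, minus 2-day gap → day 33). The most restrictive is day 21; with an 11-day duration, job 2 must start by day 10.
Job 1 has several dependents: job 2 (must start by day 10, minus 1-day gap → day 9); job 4 (must start by day 21); job 5 (must start by day 26); job 7 (must start by day 42). The earliest of those limits is day 9, so job 1 must start by 9 − 2 = day 7.

7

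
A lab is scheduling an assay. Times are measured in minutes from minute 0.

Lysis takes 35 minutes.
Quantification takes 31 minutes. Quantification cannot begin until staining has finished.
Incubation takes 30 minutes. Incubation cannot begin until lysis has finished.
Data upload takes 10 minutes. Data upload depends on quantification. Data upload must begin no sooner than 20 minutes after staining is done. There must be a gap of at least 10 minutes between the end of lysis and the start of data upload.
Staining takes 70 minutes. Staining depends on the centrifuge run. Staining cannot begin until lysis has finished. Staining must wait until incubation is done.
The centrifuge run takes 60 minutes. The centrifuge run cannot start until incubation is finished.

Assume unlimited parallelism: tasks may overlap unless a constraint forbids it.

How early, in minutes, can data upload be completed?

Lysis can start immediately at minute 0; it finishes at minute 35.
Incubation cannot begin until lysis (finishes minute 35). It runs from minute 35 to 35 + 30 = minute 65.
After incubation (finishes minute 65), the centrifuge run can start at minute 65 and finishes at minute 125.
Staining cannot start until the centrifuge run (finishes minute 125); lysis (finishes minute 35); incubation (finishes minute 65). The controlling bound is minute 125, so staining finishes at 125 + 70 = minute 195.
Quantification cannot begin until staining (finishes minute 195). It runs from minute 195 to 195 + 31 = minute 226.
Data upload has to wait for quantification (finishes minute 226); staining (finishes minute 195, plus 20-minute gap → minute 215); lysis (finishes minute 35, plus 10-minute gap → minute 45). The latest of these is minute 226, so data upload runs minute 226 to 226 + 10 = minute 236.

236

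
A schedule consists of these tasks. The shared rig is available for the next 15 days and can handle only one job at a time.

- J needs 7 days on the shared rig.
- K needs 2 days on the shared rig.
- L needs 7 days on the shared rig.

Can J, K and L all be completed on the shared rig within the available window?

Running back to back, the jobs need 7 + 2 + 7 = 16 days on the shared rig.
Since 16 > 15, they cannot all fit.

No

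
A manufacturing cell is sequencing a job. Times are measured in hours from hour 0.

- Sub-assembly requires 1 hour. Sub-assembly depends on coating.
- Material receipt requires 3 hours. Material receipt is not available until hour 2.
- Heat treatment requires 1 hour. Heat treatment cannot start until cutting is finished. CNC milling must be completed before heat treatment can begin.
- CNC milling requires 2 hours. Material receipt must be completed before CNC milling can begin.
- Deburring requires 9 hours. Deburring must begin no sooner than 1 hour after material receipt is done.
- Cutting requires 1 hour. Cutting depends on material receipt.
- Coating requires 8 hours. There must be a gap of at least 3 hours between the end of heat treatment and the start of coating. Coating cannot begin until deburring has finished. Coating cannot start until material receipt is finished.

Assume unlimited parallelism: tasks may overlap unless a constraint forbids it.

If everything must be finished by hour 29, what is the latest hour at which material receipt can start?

7

Nothing follows sub-assembly; the deadline of hour 29 is its only limit. It must start by 29 − 1 = hour 28.
Coating feeds into sub-assembly (must start by hour 28); so coating must finish by hour 28 and therefore start by hour 20.
Heat treatment feeds into coating (must start by hour 20, minus 3-hour gap → hour 17); so heat treatment must finish by hour 17 and therefore start by hour 16.
Cutting must finish before heat treatment (must start by hour 16). With a 1-hour duration, cutting must start by 16 − 1 = hour 15.
Deburring must finish before coating (must start by hour 20). With a 9-hour duration, deburring must start by 20 − 9 = hour 11.
CNC milling feeds into heat treatment (must start by hour 16); so CNC milling must finish by hour 16 and therefore start by hour 14.
Material receipt feeds cutting (must start by hour 15); deburring (must start by hour 11, minus 1-hour gap → hour 10); CNC milling (must start by hour 14); coating (must start by hour 20). Taking the minimum, material receipt must finish by hour 10 and start by 10 − 3 = hour 7.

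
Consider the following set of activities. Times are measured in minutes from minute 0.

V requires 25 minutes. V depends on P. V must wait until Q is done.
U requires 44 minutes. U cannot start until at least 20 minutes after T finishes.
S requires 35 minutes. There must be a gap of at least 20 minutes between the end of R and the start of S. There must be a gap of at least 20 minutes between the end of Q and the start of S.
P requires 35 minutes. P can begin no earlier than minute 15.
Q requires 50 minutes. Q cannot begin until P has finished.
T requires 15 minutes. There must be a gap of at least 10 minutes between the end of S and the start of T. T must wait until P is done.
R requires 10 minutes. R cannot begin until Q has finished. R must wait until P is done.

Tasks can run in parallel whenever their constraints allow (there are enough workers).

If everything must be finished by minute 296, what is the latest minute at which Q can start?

92

U has no dependents, so it just needs to finish by minute 296. Starting by 296 − 44 = minute 252 achieves that.
Since U (must start by minute 252, minus 20-minute gap → minute 232) depends on it, T must finish by minute 232. Backing off its 15-minute duration gives a latest start of minute 217.
S must finish before T (must start by minute 217, minus 10-minute gap → minute 207). With a 35-minute duration, S must start by 207 − 35 = minute 172.
R feeds into S (must start by minute 172, minus 20-minute gap → minute 152); so R must finish by minute 152 and therefore start by minute 142.
V has no dependents, so it just needs to finish by minute 296. Starting by 296 − 25 = minute 271 achieves that.
Q must finish in time for R (must start by minute 142); S (must start by minute 172, minus 20-minute gap → minute 152); V (must start by minute 271). The tightest is minute 142, so Q must start by 142 − 50 = minute 92.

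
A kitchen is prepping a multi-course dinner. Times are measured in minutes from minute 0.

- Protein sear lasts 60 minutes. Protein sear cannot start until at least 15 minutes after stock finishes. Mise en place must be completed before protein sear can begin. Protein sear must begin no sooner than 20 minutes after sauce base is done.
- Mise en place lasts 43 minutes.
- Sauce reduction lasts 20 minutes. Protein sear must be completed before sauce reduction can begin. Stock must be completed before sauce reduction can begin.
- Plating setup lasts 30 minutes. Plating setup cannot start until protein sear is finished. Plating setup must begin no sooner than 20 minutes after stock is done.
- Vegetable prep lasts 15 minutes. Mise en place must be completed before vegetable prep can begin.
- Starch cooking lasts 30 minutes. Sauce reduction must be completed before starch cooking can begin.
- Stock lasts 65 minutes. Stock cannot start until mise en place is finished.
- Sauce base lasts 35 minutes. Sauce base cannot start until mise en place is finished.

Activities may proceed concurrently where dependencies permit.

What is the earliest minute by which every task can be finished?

233

Mise en place has no prerequisites, so it starts at minute 0 and finishes at minute 43.
After mise en place (finishes minute 43), vegetable prep can start at minute 43 and finishes at minute 58.
Sauce base waits on mise en place (finishes minute 43), so it starts at minute 43 and finishes at 43 + 35 = minute 78.
After mise en place (finishes minute 43), stock can start at minute 43 and finishes at minute 108.
For protein sear: stock (finishes minute 108, plus 15-minute gap → minute 123); mise en place (finishes minute 43); sauce base (finishes minute 78, plus 20-minute gap → minute 98). Taking the maximum gives a start of minute 123, and it finishes at 123 + 60 = minute 183.
Plating setup has to wait for protein sear (finishes minute 183); stock (finishes minute 108, plus 20-minute gap → minute 128). The latest of these is minute 183, so plating setup runs minute 183 to 183 + 30 = minute 213.
Sauce reduction cannot start until protein sear (finishes minute 183); stock (finishes minute 108). The controlling bound is minute 183, so sauce reduction finishes at 183 + 20 = minute 203.
Starch cooking waits on sauce reduction (finishes minute 203), so it starts at minute 203 and finishes at 203 + 30 = minute 233.
All tasks are finished once the last one completes. Finish times: Mise en place at 43, Stock at 108, Sauce base at 78, Protein sear at 183, Vegetable prep at 58, Sauce reduction at 203, Starch cooking at 233, Plating setup at 213. The latest is minute 233.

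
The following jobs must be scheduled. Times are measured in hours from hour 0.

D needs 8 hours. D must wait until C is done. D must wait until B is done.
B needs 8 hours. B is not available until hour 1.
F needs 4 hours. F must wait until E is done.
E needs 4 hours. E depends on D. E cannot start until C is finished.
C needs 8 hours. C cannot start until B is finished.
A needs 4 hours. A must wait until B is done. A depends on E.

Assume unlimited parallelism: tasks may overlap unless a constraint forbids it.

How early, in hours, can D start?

17

B waits on its own release at hour 1, so it starts at hour 1 and finishes at 1 + 8 = hour 9.
After B (finishes hour 9), C can start at hour 9 and finishes at hour 17.
D waits on C (finishes hour 17); B (finishes hour 9). The latest of these is hour 17, which is the earliest D can start.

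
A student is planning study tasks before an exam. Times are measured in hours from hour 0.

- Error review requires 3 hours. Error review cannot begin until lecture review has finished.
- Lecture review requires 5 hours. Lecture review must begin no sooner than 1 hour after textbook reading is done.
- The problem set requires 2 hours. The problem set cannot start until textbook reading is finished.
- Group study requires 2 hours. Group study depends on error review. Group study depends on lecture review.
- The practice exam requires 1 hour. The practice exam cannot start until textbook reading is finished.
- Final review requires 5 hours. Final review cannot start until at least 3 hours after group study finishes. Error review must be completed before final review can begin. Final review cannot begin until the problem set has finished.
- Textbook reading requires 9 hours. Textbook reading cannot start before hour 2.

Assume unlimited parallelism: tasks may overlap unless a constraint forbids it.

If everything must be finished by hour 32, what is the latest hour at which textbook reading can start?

4

Final review must finish by hour 32; it takes 5 hours, so it must start by 32 − 5 = hour 27.
Since final review (must start by hour 27, minus 3-hour gap → hour 24) depends on it, group study must finish by hour 24. Backing off its 2-hour duration gives a latest start of hour 22.
For error review: group study (must start by hour 22); final review (must start by hour 27). The most restrictive is hour 22; with a 3-hour duration, error review must start by hour 19.
Lecture review has several dependents: error review (must start by hour 19); group study (must start by hour 22). The earliest of those limits is hour 19, so lecture review must start by 19 − 5 = hour 14.
Since final review (must start by hour 27) depends on it, the problem set must finish by hour 27. Backing off its 2-hour duration gives a latest start of hour 25.
The practice exam must finish by hour 32; it takes 1 hour, so it must start by 32 − 1 = hour 31.
Textbook reading feeds lecture review (must start by hour 14, minus 1-hour gap → hour 13); the problem set (must start by hour 25); the practice exam (must start by hour 31). Taking the minimum, textbook reading must finish by hour 13 and start by 13 − 9 = hour 4.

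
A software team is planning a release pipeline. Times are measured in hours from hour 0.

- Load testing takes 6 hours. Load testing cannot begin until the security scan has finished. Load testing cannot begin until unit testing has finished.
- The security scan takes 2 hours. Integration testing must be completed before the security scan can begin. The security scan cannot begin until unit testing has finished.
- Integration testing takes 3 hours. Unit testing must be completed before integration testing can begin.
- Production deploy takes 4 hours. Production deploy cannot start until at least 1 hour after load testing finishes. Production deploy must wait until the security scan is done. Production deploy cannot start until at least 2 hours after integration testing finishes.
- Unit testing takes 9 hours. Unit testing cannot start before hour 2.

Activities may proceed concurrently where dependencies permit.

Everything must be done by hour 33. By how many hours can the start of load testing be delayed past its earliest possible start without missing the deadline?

6

Unit testing cannot begin until its own release at hour 2. It runs from hour 2 to 2 + 9 = hour 11.
Integration testing waits on unit testing (finishes hour 11), so it starts at hour 11 and finishes at 11 + 3 = hour 14.
The security scan needs all of integration testing (finishes hour 14); unit testing (finishes hour 11). That puts its earliest start at hour 14; it finishes at 14 + 2 = hour 16.
Load testing cannot start until the security scan (finishes hour 16); unit testing (finishes hour 11). The controlling bound is hour 16, so load testing finishes at 16 + 6 = hour 22.

Working backward from the deadline:
Nothing follows production deploy; the deadline of hour 33 is its only limit. It must start by 33 − 4 = hour 29.
Load testing must finish before production deploy (must start by hour 29, minus 1-hour gap → hour 28). With a 6-hour duration, load testing must start by 28 − 6 = hour 22.
So load testing can start as early as hour 16 and as late as hour 22, giving 22 − 16 = 6 hours of slack.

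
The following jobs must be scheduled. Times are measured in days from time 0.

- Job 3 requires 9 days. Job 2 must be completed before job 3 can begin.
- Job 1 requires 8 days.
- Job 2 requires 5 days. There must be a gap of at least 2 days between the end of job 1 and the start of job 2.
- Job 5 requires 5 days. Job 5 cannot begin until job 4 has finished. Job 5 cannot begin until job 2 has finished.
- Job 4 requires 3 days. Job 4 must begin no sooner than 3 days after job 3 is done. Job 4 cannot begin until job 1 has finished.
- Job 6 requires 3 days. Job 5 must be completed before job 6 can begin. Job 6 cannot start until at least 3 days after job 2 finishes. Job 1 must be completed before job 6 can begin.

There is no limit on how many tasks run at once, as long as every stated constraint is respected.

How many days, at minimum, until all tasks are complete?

Job 1 can start immediately at day 0; it finishes at day 8.
Job 2 cannot begin until job 1 (finishes day 8, plus 2-day gap → day 10). It runs from day 10 to 10 + 5 = day 15.
After job 2 (finishes day 15), job 3 can start at day 15 and finishes at day 24.
Job 4 cannot start until job 3 (finishes day 24, plus 3-day gap → day 27); job 1 (finishes day 8). The controlling bound is day 27, so job 4 finishes at 27 + 3 = day 30.
Job 5 cannot start until job 4 (finishes day 30); job 2 (finishes day 15). The controlling bound is day 30, so job 5 finishes at 30 + 5 = day 35.
Job 6 has to wait for job 5 (finishes day 35); job 2 (finishes day 15, plus 3-day gap → day 18); job 1 (finishes day 8). The latest of these is day 35, so job 6 runs day 35 to 35 + 3 = day 38.
All tasks are finished once the last one completes. Finish times: Job 1 at 8, Job 2 at 15, Job 3 at 24, Job 4 at 30, Job 5 at 35, Job 6 at 38. The latest is day 38.

38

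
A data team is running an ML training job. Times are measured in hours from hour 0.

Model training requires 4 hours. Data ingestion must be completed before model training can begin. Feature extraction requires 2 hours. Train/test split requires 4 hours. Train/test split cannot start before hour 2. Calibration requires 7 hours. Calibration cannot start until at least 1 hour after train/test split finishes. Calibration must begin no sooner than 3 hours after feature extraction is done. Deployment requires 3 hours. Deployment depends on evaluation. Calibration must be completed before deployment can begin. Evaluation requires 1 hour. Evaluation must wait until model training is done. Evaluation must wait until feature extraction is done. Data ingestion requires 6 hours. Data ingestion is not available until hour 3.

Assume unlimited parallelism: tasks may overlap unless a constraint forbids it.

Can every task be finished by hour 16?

No

After its own release at hour 2, train/test split can start at hour 2 and finishes at hour 6.
Feature extraction can start immediately at hour 0; it finishes at hour 2.
Calibration has to wait for train/test split (finishes hour 6, plus 1-hour gap → hour 7); feature extraction (finishes hour 2, plus 3-hour gap → hour 5). The latest of these is hour 7, so calibration runs hour 7 to 7 + 7 = hour 14.
Data ingestion waits on its own release at hour 3, so it starts at hour 3 and finishes at 3 + 6 = hour 9.
Model training cannot begin until data ingestion (finishes hour 9). It runs from hour 9 to 9 + 4 = hour 13.
Evaluation cannot start until model training (finishes hour 13); feature extraction (finishes hour 2). The controlling bound is hour 13, so evaluation finishes at 13 + 1 = hour 14.
Deployment needs all of evaluation (finishes hour 14); calibration (finishes hour 14). That puts its earliest start at hour 14; it finishes at 14 + 3 = hour 17.
The earliest everything can be done is hour 17, which is after the deadline of 16, so it is not possible.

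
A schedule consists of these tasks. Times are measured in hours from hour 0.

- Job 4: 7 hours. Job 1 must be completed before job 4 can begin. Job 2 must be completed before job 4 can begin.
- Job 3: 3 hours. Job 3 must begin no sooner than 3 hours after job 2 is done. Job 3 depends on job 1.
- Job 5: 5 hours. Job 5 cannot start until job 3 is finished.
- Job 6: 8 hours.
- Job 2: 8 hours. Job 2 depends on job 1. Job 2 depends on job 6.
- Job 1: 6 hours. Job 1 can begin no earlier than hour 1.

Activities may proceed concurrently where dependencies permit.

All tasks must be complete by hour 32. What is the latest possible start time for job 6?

5

Nothing follows job 5; the deadline of hour 32 is its only limit. It must start by 32 − 5 = hour 27.
Job 3 must finish before job 5 (must start by hour 27). With a 3-hour duration, job 3 must start by 27 − 3 = hour 24.
Job 4 has no dependents, so it just needs to finish by hour 32. Starting by 32 − 7 = hour 25 achieves that.
Job 2 has several dependents: job 3 (must start by hour 24, minus 3-hour gap → hour 21); job 4 (must start by hour 25). The earliest of those limits is hour 21, so job 2 must start by 21 − 8 = hour 13.
Job 6 has to be done before job 2 (must start by hour 13). That means finishing by hour 13, i.e. starting by 13 − 8 = hour 5.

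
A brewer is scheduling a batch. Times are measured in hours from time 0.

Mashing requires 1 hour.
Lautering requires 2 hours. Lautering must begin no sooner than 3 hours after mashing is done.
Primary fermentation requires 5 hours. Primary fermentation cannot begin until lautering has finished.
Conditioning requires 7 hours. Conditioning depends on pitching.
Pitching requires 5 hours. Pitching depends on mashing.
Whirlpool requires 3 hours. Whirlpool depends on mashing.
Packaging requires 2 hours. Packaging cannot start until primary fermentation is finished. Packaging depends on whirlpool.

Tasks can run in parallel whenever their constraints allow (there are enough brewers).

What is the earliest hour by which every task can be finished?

Mashing has no prerequisites, so it starts at hour 0 and finishes at hour 1.
Pitching cannot begin until mashing (finishes hour 1). It runs from hour 1 to 1 + 5 = hour 6.
After pitching (finishes hour 6), conditioning can start at hour 6 and finishes at hour 13.
Whirlpool cannot begin until mashing (finishes hour 1). It runs from hour 1 to 1 + 3 = hour 4.
Lautering waits on mashing (finishes hour 1, plus 3-hour gap → hour 4), so it starts at hour 4 and finishes at 4 + 2 = hour 6.
Primary fermentation waits on lautering (finishes hour 6), so it starts at hour 6 and finishes at 6 + 5 = hour 11.
Packaging needs all of primary fermentation (finishes hour 11); whirlpool (finishes hour 4). That puts its earliest start at hour 11; it finishes at 11 + 2 = hour 13.
All tasks are finished once the last one completes. Finish times: Mashing at 1, Lautering at 6, Whirlpool at 4, Pitching at 6, Primary fermentation at 11, Conditioning at 13, Packaging at 13. The latest is hour 13.

13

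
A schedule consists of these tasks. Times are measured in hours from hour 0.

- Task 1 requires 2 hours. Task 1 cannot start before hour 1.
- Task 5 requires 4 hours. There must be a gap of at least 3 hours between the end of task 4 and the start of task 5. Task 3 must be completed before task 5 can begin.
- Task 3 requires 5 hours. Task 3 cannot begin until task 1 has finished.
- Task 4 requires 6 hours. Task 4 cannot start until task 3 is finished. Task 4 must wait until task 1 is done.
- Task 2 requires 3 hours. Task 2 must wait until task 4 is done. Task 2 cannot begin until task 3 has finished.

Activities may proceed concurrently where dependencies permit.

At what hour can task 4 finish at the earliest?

After its own release at hour 1, task 1 can start at hour 1 and finishes at hour 3.
After task 1 (finishes hour 3), task 3 can start at hour 3 and finishes at hour 8.
For task 4: task 3 (finishes hour 8); task 1 (finishes hour 3). Taking the maximum gives a start of hour 8, and it finishes at 8 + 6 = hour 14.

14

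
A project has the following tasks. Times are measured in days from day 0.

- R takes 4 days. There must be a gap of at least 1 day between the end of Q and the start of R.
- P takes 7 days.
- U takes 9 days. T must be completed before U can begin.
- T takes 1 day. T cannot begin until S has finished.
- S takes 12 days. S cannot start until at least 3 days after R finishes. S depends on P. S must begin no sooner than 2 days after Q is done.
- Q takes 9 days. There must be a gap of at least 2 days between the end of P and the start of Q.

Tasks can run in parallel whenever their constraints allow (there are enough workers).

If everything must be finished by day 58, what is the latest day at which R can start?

29

Nothing follows U; the deadline of day 58 is its only limit. It must start by 58 − 9 = day 49.
Since U (must start by day 49) depends on it, T must finish by day 49. Backing off its 1-day duration gives a latest start of day 48.
S must finish before T (must start by day 48). With a 12-day duration, S must start by 48 − 12 = day 36.
Since S (must start by day 36, minus 3-day gap → day 33) depends on it, R must finish by day 33. Backing off its 4-day duration gives a latest start of day 29.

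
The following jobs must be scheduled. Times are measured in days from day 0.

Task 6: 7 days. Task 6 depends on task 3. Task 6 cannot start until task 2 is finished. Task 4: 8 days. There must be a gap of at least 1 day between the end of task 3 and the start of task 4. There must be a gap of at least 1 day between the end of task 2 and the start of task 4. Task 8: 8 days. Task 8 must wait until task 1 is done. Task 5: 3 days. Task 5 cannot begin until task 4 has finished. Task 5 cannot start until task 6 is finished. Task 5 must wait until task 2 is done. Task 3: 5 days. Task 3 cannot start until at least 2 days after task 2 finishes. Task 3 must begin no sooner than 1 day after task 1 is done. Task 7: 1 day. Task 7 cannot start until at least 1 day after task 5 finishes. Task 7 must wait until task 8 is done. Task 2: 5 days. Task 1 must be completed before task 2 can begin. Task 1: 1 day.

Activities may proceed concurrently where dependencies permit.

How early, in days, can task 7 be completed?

Task 1 has no prerequisites, so it starts at day 0 and finishes at day 1.
Task 8 cannot begin until task 1 (finishes day 1). It runs from day 1 to 1 + 8 = day 9.
Task 2 waits on task 1 (finishes day 1), so it starts at day 1 and finishes at 1 + 5 = day 6.
Task 3 cannot start until task 2 (finishes day 6, plus 2-day gap → day 8); task 1 (finishes day 1, plus 1-day gap → day 2). The controlling bound is day 8, so task 3 finishes at 8 + 5 = day 13.
Task 6 cannot start until task 3 (finishes day 13); task 2 (finishes day 6). The controlling bound is day 13, so task 6 finishes at 13 + 7 = day 20.
Task 4 needs all of task 3 (finishes day 13, plus 1-day gap → day 14); task 2 (finishes day 6, plus 1-day gap → day 7). That puts its earliest start at day 14; it finishes at 14 + 8 = day 22.
For task 5: task 4 (finishes day 22); task 6 (finishes day 20); task 2 (finishes day 6). Taking the maximum gives a start of day 22, and it finishes at 22 + 3 = day 25.
Task 7 needs all of task 5 (finishes day 25, plus 1-day gap → day 26); task 8 (finishes day 9). That puts its earliest start at day 26; it finishes at 26 + 1 = day 27.

27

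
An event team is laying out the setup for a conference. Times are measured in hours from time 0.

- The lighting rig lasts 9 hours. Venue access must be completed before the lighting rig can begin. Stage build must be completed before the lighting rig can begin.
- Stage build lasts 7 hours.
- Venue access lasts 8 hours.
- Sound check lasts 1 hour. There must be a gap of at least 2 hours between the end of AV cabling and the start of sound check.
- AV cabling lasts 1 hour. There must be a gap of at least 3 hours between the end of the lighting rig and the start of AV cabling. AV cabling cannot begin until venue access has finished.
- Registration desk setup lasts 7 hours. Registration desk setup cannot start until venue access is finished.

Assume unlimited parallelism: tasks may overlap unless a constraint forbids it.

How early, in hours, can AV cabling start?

20

Stage build has no prerequisites, so it starts at hour 0 and finishes at hour 7.
Venue access has no prerequisites, so it starts at hour 0 and finishes at hour 8.
For the lighting rig: venue access (finishes hour 8); stage build (finishes hour 7). Taking the maximum gives a start of hour 8, and it finishes at 8 + 9 = hour 17.
AV cabling waits on the lighting rig (finishes hour 17, plus 3-hour gap → hour 20); venue access (finishes hour 8). The latest of these is hour 20, which is the earliest AV cabling can start.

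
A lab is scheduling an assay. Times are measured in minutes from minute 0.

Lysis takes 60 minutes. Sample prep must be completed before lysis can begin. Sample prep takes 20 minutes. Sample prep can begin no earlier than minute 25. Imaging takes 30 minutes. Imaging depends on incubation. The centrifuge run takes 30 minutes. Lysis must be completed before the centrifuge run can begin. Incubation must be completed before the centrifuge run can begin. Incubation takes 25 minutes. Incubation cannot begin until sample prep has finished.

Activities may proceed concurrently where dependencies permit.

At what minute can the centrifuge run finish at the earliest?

135

Sample prep cannot begin until its own release at minute 25. It runs from minute 25 to 25 + 20 = minute 45.
Incubation cannot begin until sample prep (finishes minute 45). It runs from minute 45 to 45 + 25 = minute 70.
After sample prep (finishes minute 45), lysis can start at minute 45 and finishes at minute 105.
The centrifuge run needs all of lysis (finishes minute 105); incubation (finishes minute 70). That puts its earliest start at minute 105; it finishes at 105 + 30 = minute 135.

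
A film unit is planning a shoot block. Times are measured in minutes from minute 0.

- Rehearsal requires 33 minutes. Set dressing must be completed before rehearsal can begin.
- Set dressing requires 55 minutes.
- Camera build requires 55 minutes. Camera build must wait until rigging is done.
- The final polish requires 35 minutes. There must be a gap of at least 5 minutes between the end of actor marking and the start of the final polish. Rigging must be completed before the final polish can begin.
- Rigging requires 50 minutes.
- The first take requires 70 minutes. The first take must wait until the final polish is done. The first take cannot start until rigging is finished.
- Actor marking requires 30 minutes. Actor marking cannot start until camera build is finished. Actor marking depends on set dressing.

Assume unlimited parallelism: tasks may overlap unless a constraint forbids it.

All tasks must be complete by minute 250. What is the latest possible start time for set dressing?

55

To finish by minute 250, the first take (duration 70) must start no later than minute 180.
The final polish feeds into the first take (must start by minute 180); so the final polish must finish by minute 180 and therefore start by minute 145.
Actor marking has to be done before the final polish (must start by minute 145, minus 5-minute gap → minute 140). That means finishing by minute 140, i.e. starting by 140 − 30 = minute 110.
Rehearsal has no dependents, so it just needs to finish by minute 250. Starting by 250 − 33 = minute 217 achieves that.
Set dressing feeds actor marking (must start by minute 110); rehearsal (must start by minute 217). Taking the minimum, set dressing must finish by minute 110 and start by 110 − 55 = minute 55.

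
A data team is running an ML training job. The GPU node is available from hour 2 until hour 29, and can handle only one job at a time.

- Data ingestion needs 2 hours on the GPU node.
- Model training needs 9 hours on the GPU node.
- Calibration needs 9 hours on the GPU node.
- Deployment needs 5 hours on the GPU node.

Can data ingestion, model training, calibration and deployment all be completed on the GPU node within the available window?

Yes

The GPU node window is 29 − 2 = 27 hours.
Running back to back, the jobs need 2 + 9 + 9 + 5 = 25 hours on the GPU node.
Since 25 ≤ 27, they fit within the window.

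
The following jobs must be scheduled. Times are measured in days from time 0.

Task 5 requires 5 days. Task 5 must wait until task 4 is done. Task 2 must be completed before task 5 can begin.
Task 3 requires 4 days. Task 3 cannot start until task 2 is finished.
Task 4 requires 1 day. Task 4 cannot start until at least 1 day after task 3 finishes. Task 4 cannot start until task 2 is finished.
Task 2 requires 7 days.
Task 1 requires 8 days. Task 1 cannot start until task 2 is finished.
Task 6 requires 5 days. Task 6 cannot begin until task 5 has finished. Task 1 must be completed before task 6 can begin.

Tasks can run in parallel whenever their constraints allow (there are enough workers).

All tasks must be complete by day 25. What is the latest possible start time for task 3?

Task 6 has no dependents, so it just needs to finish by day 25. Starting by 25 − 5 = day 20 achieves that.
Task 5 feeds into task 6 (must start by day 20); so task 5 must finish by day 20 and therefore start by day 15.
Task 4 has to be done before task 5 (must start by day 15). That means finishing by day 15, i.e. starting by 15 − 1 = day 14.
Since task 4 (must start by day 14, minus 1-day gap → day 13) depends on it, task 3 must finish by day 13. Backing off its 4-day duration gives a latest start of day 9.

9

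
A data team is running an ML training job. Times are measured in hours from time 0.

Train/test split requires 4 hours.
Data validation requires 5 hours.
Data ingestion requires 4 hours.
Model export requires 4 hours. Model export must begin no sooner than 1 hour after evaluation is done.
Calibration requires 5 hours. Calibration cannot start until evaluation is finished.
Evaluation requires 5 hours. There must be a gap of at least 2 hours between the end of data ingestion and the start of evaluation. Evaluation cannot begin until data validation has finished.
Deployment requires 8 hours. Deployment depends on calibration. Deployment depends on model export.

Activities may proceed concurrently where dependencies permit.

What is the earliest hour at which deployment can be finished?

24

Nothing blocks data validation, so it runs from hour 0 to hour 5.
Data ingestion has no prerequisites, so it starts at hour 0 and finishes at hour 4.
Evaluation cannot start until data ingestion (finishes hour 4, plus 2-hour gap → hour 6); data validation (finishes hour 5). The controlling bound is hour 6, so evaluation finishes at 6 + 5 = hour 11.
After evaluation (finishes hour 11, plus 1-hour gap → hour 12), model export can start at hour 12 and finishes at hour 16.
Calibration cannot begin until evaluation (finishes hour 11). It runs from hour 11 to 11 + 5 = hour 16.
Deployment cannot start until calibration (finishes hour 16); model export (finishes hour 16). The controlling bound is hour 16, so deployment finishes at 16 + 8 = hour 24.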